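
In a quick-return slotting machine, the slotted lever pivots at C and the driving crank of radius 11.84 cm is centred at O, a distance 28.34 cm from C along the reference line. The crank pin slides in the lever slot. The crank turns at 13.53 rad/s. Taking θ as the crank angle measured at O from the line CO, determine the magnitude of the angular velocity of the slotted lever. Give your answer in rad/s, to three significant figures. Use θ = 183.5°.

9.63

ω = 13.53 rad/s
Crank pin A relative to C: A = (d + r cosθ, r sinθ); lever angle φ = atan2(r sinθ, d + r cosθ).
Differentiating tanφ: φ̇ = rω(d cosθ + r)/(d² + r² + 2dr cosθ).
d² + r² + 2dr cosθ = |CA|² = 0.0273502 m²;  d cosθ + r = -0.16447 m.
|ω_lever| = |0.1184·13.53·-0.16447| / 0.0273502 = 9.6334 rad/s.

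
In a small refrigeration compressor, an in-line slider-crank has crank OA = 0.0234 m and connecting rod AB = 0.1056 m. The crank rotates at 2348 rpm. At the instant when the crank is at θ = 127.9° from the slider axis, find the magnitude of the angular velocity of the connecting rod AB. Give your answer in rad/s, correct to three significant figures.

ω = 245.9 rad/s (converted from 2348 rpm).
The rod makes angle φ with the slider axis where L sinφ = r sinθ; differentiating, L cosφ·φ̇ = r ω cosθ.
L cosφ = √(L² − r² sin²θ) = 0.10397 m.
|ω_rod| = r ω |cosθ| / √(L² − r² sin²θ) = 0.0234·245.9·0.61429/0.10397 = 33.993 rad/s.

34.0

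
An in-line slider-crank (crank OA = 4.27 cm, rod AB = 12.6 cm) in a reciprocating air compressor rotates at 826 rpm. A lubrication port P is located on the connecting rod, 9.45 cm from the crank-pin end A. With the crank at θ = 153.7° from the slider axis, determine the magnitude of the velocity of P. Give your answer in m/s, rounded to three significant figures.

ω = 86.5 rad/s.  Crank-pin speed |V_A| = rω = 3.6935 m/s, perpendicular to OA.
Rod angle: sinφ = −(r/L) sinθ ⇒ φ = -8.636°; ω_rod = −rω cosθ/√(L²−r²sin²θ) = +26.58 rad/s.
V_P = V_A + ω_rod × AP, with AP = 0.0945 m along the rod.
Components: V_Px = −rω sinθ − a·ω_rod·sinφ = -1.2593 m/s;  V_Py = rω cosθ + a·ω_rod·cosφ = -0.82779 m/s.
|V_P| = √(V_Px² + V_Py²) = 1.507 m/s.

1.51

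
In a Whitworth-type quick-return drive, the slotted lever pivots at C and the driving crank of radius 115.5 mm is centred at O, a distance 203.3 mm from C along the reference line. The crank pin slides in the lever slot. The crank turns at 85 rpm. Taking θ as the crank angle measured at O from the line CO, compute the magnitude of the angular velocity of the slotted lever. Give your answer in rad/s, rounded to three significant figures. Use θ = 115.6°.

0.827

ω = 8.901 rad/s (from 85 rpm).
Crank pin A relative to C: A = (d + r cosθ, r sinθ); lever angle φ = atan2(r sinθ, d + r cosθ).
Differentiating tanφ: φ̇ = rω(d cosθ + r)/(d² + r² + 2dr cosθ).
d² + r² + 2dr cosθ = |CA|² = 0.0343794 m²;  d cosθ + r = +0.027657 m.
|ω_lever| = |0.1155·8.901·+0.027657| / 0.0343794 = 0.82706 rad/s.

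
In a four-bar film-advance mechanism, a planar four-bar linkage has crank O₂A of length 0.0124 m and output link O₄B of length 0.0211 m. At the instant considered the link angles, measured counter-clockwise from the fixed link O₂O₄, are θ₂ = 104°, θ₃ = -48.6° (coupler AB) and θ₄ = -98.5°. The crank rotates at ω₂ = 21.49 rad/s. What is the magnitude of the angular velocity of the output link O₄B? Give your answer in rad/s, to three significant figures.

7.60

ω₂ = 21.49 rad/s
Differentiating the loop-closure r₂e^{iθ₂}+r₃e^{iθ₃}=r₁+r₄e^{iθ₄} gives r₂ω₂e^{iθ₂}+r₃ω₃e^{iθ₃}=r₄ω₄e^{iθ₄}.
Eliminating the other unknown: ω₄ = r₂ω₂ sin(θ₂−θ₃) / [r₄ sin(θ₄−θ₃)].
Numerator sine = +0.46020; denominator sine = -0.76492.
Result = 0.0124·21.49·(+0.46020) / (0.0211·(-0.76492)) = -7.5981 rad/s; magnitude 7.5981 rad/s.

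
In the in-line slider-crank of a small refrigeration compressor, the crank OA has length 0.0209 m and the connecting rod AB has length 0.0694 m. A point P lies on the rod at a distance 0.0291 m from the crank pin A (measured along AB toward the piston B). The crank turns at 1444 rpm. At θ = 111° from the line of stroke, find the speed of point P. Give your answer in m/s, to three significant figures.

ω = 151.2 rad/s.  Crank-pin speed |V_A| = rω = 3.1604 m/s, perpendicular to OA.
Rod angle: sinφ = −(r/L) sinθ ⇒ φ = -16.329°; ω_rod = −rω cosθ/√(L²−r²sin²θ) = +17.006 rad/s.
V_P = V_A + ω_rod × AP, with AP = 0.0291 m along the rod.
Components: V_Px = −rω sinθ − a·ω_rod·sinφ = -2.8114 m/s;  V_Py = rω cosθ + a·ω_rod·cosφ = -0.65768 m/s.
|V_P| = √(V_Px² + V_Py²) = 2.8873 m/s.

2.89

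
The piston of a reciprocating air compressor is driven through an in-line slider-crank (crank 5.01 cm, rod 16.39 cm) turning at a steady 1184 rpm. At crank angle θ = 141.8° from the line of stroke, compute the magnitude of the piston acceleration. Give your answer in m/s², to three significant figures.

ω = 2π·1184/60 = 124 rad/s
x(θ) = r cosθ + √(L² − r² sin²θ); with ω constant, a = ω²·d²x/dθ².
d²x/dθ² = −r cosθ − r²(cos2θ)/√u − r⁴ sin²2θ/(4u^{3/2}),  u = L² − r² sin²θ = 0.0259033 m².
Substituting r = 0.0501 m, L = 0.1639 m, θ = 141.8°: d²x/dθ² = +0.035347 m.
a = ω²·d²x/dθ² = (124)²·(+0.035347) = +543.4 m/s²;  |a| = 543.4 m/s².

543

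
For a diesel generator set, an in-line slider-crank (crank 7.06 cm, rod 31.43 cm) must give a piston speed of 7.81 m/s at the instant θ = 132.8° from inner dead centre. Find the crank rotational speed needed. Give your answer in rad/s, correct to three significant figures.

For an in-line slider-crank, |v_piston| = rω|sinθ|·[1 + r cosθ/√(L² − r² sin²θ)].
With r = 0.0706 m, L = 0.3143 m, θ = 132.8°: the bracketed kinematic factor |dx/dθ| = 0.043786 m.
ω = v/|dx/dθ| = 7.81/0.043786 = 178.37 rad/s.

178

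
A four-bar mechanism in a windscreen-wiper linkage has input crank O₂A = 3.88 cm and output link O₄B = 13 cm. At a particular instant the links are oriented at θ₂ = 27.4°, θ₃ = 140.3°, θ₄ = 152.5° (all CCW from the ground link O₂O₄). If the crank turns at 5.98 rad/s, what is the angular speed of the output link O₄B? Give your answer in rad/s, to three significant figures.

7.78

ω₂ = 5.98 rad/s
Differentiating the loop-closure r₂e^{iθ₂}+r₃e^{iθ₃}=r₁+r₄e^{iθ₄} gives r₂ω₂e^{iθ₂}+r₃ω₃e^{iθ₃}=r₄ω₄e^{iθ₄}.
Eliminating the other unknown: ω₄ = r₂ω₂ sin(θ₂−θ₃) / [r₄ sin(θ₄−θ₃)].
Numerator sine = -0.92119; denominator sine = +0.21132.
Result = 0.0388·5.98·(-0.92119) / (0.13·(+0.21132)) = -7.7801 rad/s; magnitude 7.7801 rad/s.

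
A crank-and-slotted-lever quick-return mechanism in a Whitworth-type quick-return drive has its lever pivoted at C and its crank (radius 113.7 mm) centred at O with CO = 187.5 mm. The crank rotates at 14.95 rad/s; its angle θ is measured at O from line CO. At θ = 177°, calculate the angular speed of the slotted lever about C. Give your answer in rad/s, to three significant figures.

ω = 14.95 rad/s
Crank pin A relative to C: A = (d + r cosθ, r sinθ); lever angle φ = atan2(r sinθ, d + r cosθ).
Differentiating tanφ: φ̇ = rω(d cosθ + r)/(d² + r² + 2dr cosθ).
d² + r² + 2dr cosθ = |CA|² = 0.00550487 m²;  d cosθ + r = -0.073543 m.
|ω_lever| = |0.1137·14.95·-0.073543| / 0.00550487 = 22.709 rad/s.

22.7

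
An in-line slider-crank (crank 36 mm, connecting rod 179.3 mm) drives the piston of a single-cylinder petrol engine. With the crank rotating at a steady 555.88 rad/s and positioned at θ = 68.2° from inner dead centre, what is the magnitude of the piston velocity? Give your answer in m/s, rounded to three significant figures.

ω = 555.9 rad/s
For an in-line slider-crank, x = r cosθ + √(L² − r² sin²θ), so v = −rω sinθ·[1 + r cosθ/√(L² − r² sin²θ)].
With r = 0.036 m, L = 0.1793 m, θ = 68.2°: √(L² − r² sin²θ) = 0.17616 m.
v = −0.036·555.9·0.92849·[1 + 0.036·0.37137/0.17616] = -19.991 m/s.
|v| = 19.991 m/s.

20.0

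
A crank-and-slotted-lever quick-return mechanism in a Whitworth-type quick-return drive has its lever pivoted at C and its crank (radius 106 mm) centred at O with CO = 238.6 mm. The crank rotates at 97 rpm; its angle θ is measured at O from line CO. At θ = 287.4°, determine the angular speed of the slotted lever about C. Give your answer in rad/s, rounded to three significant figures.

ω = 10.16 rad/s (from 97 rpm).
Crank pin A relative to C: A = (d + r cosθ, r sinθ); lever angle φ = atan2(r sinθ, d + r cosθ).
Differentiating tanφ: φ̇ = rω(d cosθ + r)/(d² + r² + 2dr cosθ).
d² + r² + 2dr cosθ = |CA|² = 0.0832924 m²;  d cosθ + r = +0.17735 m.
|ω_lever| = |0.106·10.16·+0.17735| / 0.0832924 = 2.2926 rad/s.

2.29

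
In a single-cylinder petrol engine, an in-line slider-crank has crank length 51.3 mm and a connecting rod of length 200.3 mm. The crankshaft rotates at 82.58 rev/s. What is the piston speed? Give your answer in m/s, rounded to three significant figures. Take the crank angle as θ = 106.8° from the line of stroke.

ω = 2π·82.6 = 518.9 rad/s
For an in-line slider-crank, x = r cosθ + √(L² − r² sin²θ), so v = −rω sinθ·[1 + r cosθ/√(L² − r² sin²θ)].
With r = 0.0513 m, L = 0.2003 m, θ = 106.8°: √(L² − r² sin²θ) = 0.19419 m.
v = −0.0513·518.9·0.95732·[1 + 0.0513·-0.28903/0.19419] = -23.536 m/s.
|v| = 23.536 m/s.

23.5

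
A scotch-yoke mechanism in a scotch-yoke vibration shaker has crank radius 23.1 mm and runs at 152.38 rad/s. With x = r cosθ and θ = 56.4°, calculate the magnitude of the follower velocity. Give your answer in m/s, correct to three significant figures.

2.93

ω = 152.4 rad/s
x = r cosθ ⇒ ẋ = −rω sinθ.
|v| = rω|sinθ| = 0.0231·152.4·|sin 56.4°| = 2.9319 m/s.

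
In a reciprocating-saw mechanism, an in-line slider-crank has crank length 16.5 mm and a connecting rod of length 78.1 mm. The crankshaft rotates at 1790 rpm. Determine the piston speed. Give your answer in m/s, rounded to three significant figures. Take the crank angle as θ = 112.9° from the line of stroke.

ω = 2π·1790/60 = 187.4 rad/s
For an in-line slider-crank, x = r cosθ + √(L² − r² sin²θ), so v = −rω sinθ·[1 + r cosθ/√(L² − r² sin²θ)].
With r = 0.0165 m, L = 0.0781 m, θ = 112.9°: √(L² − r² sin²θ) = 0.076607 m.
v = −0.0165·187.4·0.92119·[1 + 0.0165·-0.38912/0.076607] = -2.6103 m/s.
|v| = 2.6103 m/s.

2.61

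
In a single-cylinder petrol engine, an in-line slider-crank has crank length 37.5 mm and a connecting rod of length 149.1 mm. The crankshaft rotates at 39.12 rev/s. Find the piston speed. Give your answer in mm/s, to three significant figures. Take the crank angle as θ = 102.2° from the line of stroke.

8520

ω = 2π·39.1 = 245.8 rad/s
For an in-line slider-crank, x = r cosθ + √(L² − r² sin²θ), so v = −rω sinθ·[1 + r cosθ/√(L² − r² sin²θ)].
With r = 0.0375 m, L = 0.1491 m, θ = 102.2°: √(L² − r² sin²θ) = 0.14452 m.
v = −0.0375·245.8·0.97742·[1 + 0.0375·-0.21132/0.14452] = -8.5153 m/s.
|v| = 8.5153 m/s = 8515.3 mm/s.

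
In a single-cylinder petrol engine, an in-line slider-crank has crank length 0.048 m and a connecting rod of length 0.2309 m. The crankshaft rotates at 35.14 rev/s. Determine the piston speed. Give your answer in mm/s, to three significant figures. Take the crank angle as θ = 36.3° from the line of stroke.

7330

ω = 2π·35.1 = 220.8 rad/s
For an in-line slider-crank, x = r cosθ + √(L² − r² sin²θ), so v = −rω sinθ·[1 + r cosθ/√(L² − r² sin²θ)].
With r = 0.048 m, L = 0.2309 m, θ = 36.3°: √(L² − r² sin²θ) = 0.22914 m.
v = −0.048·220.8·0.59201·[1 + 0.048·0.80593/0.22914] = -7.3334 m/s.
|v| = 7.3334 m/s = 7333.4 mm/s.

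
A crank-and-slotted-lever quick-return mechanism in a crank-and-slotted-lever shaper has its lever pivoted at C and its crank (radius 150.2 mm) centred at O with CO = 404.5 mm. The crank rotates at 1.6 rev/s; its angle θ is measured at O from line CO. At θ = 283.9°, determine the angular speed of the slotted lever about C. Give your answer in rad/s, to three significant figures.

1.73

ω = 10.05 rad/s (from 1.6 rev/s).
Crank pin A relative to C: A = (d + r cosθ, r sinθ); lever angle φ = atan2(r sinθ, d + r cosθ).
Differentiating tanφ: φ̇ = rω(d cosθ + r)/(d² + r² + 2dr cosθ).
d² + r² + 2dr cosθ = |CA|² = 0.215371 m²;  d cosθ + r = +0.24737 m.
|ω_lever| = |0.1502·10.05·+0.24737| / 0.215371 = 1.7343 rad/s.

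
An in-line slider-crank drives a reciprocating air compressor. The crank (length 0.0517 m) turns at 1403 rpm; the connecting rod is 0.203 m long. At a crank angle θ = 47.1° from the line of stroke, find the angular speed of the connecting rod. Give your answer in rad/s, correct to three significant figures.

25.9

ω = 146.9 rad/s (converted from 1403 rpm).
The rod makes angle φ with the slider axis where L sinφ = r sinθ; differentiating, L cosφ·φ̇ = r ω cosθ.
L cosφ = √(L² − r² sin²θ) = 0.19944 m.
|ω_rod| = r ω |cosθ| / √(L² − r² sin²θ) = 0.0517·146.9·0.68072/0.19944 = 25.926 rad/s.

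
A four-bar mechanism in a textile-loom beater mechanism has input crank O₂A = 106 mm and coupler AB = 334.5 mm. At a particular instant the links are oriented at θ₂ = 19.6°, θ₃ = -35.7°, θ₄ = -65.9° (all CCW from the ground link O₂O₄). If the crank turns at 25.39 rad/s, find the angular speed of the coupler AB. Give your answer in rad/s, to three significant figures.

15.9

ω₂ = 25.39 rad/s
Differentiating the loop-closure r₂e^{iθ₂}+r₃e^{iθ₃}=r₁+r₄e^{iθ₄} gives r₂ω₂e^{iθ₂}+r₃ω₃e^{iθ₃}=r₄ω₄e^{iθ₄}.
Eliminating the other unknown: ω₃ = r₂ω₂ sin(θ₄−θ₂) / [r₃ sin(θ₃−θ₄)].
Numerator sine = -0.99692; denominator sine = +0.50302.
Result = 0.106·25.39·(-0.99692) / (0.3345·(+0.50302)) = -15.946 rad/s; magnitude 15.946 rad/s.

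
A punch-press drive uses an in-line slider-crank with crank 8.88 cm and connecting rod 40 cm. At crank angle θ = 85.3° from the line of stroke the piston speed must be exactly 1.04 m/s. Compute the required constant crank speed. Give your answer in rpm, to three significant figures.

110

For an in-line slider-crank, |v_piston| = rω|sinθ|·[1 + r cosθ/√(L² − r² sin²θ)].
With r = 0.0888 m, L = 0.4 m, θ = 85.3°: the bracketed kinematic factor |dx/dθ| = 0.090152 m.
ω = v/|dx/dθ| = 1.04/0.090152 = 11.536 rad/s.
N = 60ω/(2π) = 110.16 rpm.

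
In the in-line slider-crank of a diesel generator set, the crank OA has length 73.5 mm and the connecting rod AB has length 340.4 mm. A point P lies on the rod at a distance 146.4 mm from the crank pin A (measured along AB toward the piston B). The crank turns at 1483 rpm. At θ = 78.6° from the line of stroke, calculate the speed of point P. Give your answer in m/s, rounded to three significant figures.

11.5

ω = 155.3 rad/s.  Crank-pin speed |V_A| = rω = 11.415 m/s, perpendicular to OA.
Rod angle: sinφ = −(r/L) sinθ ⇒ φ = -12.220°; ω_rod = −rω cosθ/√(L²−r²sin²θ) = -6.7816 rad/s.
V_P = V_A + ω_rod × AP, with AP = 0.1464 m along the rod.
Components: V_Px = −rω sinθ − a·ω_rod·sinφ = -11.399 m/s;  V_Py = rω cosθ + a·ω_rod·cosφ = +1.2858 m/s.
|V_P| = √(V_Px² + V_Py²) = 11.472 m/s.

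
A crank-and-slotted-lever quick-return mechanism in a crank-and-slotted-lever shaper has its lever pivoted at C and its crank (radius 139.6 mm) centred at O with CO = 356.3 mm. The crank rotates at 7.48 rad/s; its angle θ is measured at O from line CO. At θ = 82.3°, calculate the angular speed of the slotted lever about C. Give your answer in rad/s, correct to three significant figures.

ω = 7.48 rad/s
Crank pin A relative to C: A = (d + r cosθ, r sinθ); lever angle φ = atan2(r sinθ, d + r cosθ).
Differentiating tanφ: φ̇ = rω(d cosθ + r)/(d² + r² + 2dr cosθ).
d² + r² + 2dr cosθ = |CA|² = 0.159767 m²;  d cosθ + r = +0.18734 m.
|ω_lever| = |0.1396·7.48·+0.18734| / 0.159767 = 1.2244 rad/s.

1.22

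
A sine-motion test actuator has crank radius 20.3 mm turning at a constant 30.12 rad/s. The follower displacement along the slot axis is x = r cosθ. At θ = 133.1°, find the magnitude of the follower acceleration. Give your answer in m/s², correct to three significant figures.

ω = 30.12 rad/s
x = r cosθ ⇒ ẍ = −rω² cosθ (ω constant).
|a| = rω²|cosθ| = 0.0203·(30.12)²·|cos 133.1°| = 12.583 m/s².

12.6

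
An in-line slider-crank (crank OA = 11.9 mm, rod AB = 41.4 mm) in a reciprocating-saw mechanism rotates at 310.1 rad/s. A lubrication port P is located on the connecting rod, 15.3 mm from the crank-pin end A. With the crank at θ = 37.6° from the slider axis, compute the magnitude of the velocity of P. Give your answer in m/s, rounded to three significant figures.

ω = 310.1 rad/s.  Crank-pin speed |V_A| = rω = 3.6902 m/s, perpendicular to OA.
Rod angle: sinφ = −(r/L) sinθ ⇒ φ = -10.101°; ω_rod = −rω cosθ/√(L²−r²sin²θ) = -71.733 rad/s.
V_P = V_A + ω_rod × AP, with AP = 0.0153 m along the rod.
Components: V_Px = −rω sinθ − a·ω_rod·sinφ = -2.444 m/s;  V_Py = rω cosθ + a·ω_rod·cosφ = +1.8432 m/s.
|V_P| = √(V_Px² + V_Py²) = 3.0612 m/s.

3.06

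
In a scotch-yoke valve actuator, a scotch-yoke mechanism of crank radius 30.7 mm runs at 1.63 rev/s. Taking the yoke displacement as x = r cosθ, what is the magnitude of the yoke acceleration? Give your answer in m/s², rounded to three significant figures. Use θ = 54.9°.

1.85

ω = 10.24 rad/s (from 1.63 rev/s).
x = r cosθ ⇒ ẍ = −rω² cosθ (ω constant).
|a| = rω²|cosθ| = 0.0307·(10.24)²·|cos 54.9°| = 1.8516 m/s².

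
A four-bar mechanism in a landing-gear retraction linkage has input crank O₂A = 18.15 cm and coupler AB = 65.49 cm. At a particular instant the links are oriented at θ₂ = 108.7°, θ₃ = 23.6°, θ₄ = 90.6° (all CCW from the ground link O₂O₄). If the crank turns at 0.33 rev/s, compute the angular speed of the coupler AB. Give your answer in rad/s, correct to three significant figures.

ω₂ = 2.073 rad/s (from 0.33 rev/s).
Differentiating the loop-closure r₂e^{iθ₂}+r₃e^{iθ₃}=r₁+r₄e^{iθ₄} gives r₂ω₂e^{iθ₂}+r₃ω₃e^{iθ₃}=r₄ω₄e^{iθ₄}.
Eliminating the other unknown: ω₃ = r₂ω₂ sin(θ₄−θ₂) / [r₃ sin(θ₃−θ₄)].
Numerator sine = -0.31068; denominator sine = -0.92050.
Result = 0.1815·2.073·(-0.31068) / (0.6549·(-0.92050)) = +0.19394 rad/s; magnitude 0.19394 rad/s.

0.194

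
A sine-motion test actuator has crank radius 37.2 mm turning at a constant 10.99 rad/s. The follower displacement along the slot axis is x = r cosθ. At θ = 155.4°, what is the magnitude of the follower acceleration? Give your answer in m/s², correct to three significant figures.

4.09

ω = 10.99 rad/s
x = r cosθ ⇒ ẍ = −rω² cosθ (ω constant).
|a| = rω²|cosθ| = 0.0372·(10.99)²·|cos 155.4°| = 4.0852 m/s².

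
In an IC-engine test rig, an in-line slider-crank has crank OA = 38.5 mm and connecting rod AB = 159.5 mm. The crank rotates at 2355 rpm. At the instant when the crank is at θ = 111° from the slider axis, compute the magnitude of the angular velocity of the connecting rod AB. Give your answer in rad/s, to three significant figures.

ω = 246.6 rad/s (converted from 2355 rpm).
The rod makes angle φ with the slider axis where L sinφ = r sinθ; differentiating, L cosφ·φ̇ = r ω cosθ.
L cosφ = √(L² − r² sin²θ) = 0.1554 m.
|ω_rod| = r ω |cosθ| / √(L² − r² sin²θ) = 0.0385·246.6·0.35837/0.1554 = 21.896 rad/s.

21.9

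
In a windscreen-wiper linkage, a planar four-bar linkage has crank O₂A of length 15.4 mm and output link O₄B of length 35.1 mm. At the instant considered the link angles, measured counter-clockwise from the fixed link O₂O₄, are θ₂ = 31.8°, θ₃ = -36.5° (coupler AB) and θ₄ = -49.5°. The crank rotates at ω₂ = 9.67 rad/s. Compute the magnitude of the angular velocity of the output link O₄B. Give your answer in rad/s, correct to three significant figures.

17.5

ω₂ = 9.67 rad/s
Differentiating the loop-closure r₂e^{iθ₂}+r₃e^{iθ₃}=r₁+r₄e^{iθ₄} gives r₂ω₂e^{iθ₂}+r₃ω₃e^{iθ₃}=r₄ω₄e^{iθ₄}.
Eliminating the other unknown: ω₄ = r₂ω₂ sin(θ₂−θ₃) / [r₄ sin(θ₄−θ₃)].
Numerator sine = +0.92913; denominator sine = -0.22495.
Result = 0.0154·9.67·(+0.92913) / (0.0351·(-0.22495)) = -17.524 rad/s; magnitude 17.524 rad/s.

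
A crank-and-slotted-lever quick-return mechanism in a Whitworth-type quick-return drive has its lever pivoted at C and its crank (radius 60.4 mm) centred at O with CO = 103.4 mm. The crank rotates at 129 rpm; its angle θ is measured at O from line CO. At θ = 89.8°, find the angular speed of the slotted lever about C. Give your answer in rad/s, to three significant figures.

3.45

ω = 13.51 rad/s (from 129 rpm).
Crank pin A relative to C: A = (d + r cosθ, r sinθ); lever angle φ = atan2(r sinθ, d + r cosθ).
Differentiating tanφ: φ̇ = rω(d cosθ + r)/(d² + r² + 2dr cosθ).
d² + r² + 2dr cosθ = |CA|² = 0.0143833 m²;  d cosθ + r = +0.060761 m.
|ω_lever| = |0.0604·13.51·+0.060761| / 0.0143833 = 3.4468 rad/s.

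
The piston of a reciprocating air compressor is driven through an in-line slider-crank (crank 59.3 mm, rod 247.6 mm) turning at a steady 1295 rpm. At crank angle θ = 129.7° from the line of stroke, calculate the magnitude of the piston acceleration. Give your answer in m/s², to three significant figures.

742

ω = 2π·1295/60 = 135.6 rad/s
x(θ) = r cosθ + √(L² − r² sin²θ); with ω constant, a = ω²·d²x/dθ².
d²x/dθ² = −r cosθ − r²(cos2θ)/√u − r⁴ sin²2θ/(4u^{3/2}),  u = L² − r² sin²θ = 0.0592241 m².
Substituting r = 0.0593 m, L = 0.2476 m, θ = 129.7°: d²x/dθ² = +0.04033 m.
a = ω²·d²x/dθ² = (135.6)²·(+0.04033) = +741.69 m/s²;  |a| = 741.69 m/s².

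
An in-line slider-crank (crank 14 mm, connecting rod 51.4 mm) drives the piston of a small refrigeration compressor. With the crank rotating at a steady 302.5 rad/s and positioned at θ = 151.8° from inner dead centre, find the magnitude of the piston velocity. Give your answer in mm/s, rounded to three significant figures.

1520

ω = 302.5 rad/s
For an in-line slider-crank, x = r cosθ + √(L² − r² sin²θ), so v = −rω sinθ·[1 + r cosθ/√(L² − r² sin²θ)].
With r = 0.014 m, L = 0.0514 m, θ = 151.8°: √(L² − r² sin²θ) = 0.050972 m.
v = −0.014·302.5·0.47255·[1 + 0.014·-0.88130/0.050972] = -1.5168 m/s.
|v| = 1.5168 m/s = 1516.8 mm/s.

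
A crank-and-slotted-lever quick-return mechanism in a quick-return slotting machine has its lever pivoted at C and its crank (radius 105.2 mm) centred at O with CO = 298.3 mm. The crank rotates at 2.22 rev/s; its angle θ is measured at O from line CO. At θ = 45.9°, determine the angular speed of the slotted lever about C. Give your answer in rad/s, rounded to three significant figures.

ω = 13.95 rad/s (from 2.22 rev/s).
Crank pin A relative to C: A = (d + r cosθ, r sinθ); lever angle φ = atan2(r sinθ, d + r cosθ).
Differentiating tanφ: φ̇ = rω(d cosθ + r)/(d² + r² + 2dr cosθ).
d² + r² + 2dr cosθ = |CA|² = 0.143727 m²;  d cosθ + r = +0.31279 m.
|ω_lever| = |0.1052·13.95·+0.31279| / 0.143727 = 3.1935 rad/s.

3.19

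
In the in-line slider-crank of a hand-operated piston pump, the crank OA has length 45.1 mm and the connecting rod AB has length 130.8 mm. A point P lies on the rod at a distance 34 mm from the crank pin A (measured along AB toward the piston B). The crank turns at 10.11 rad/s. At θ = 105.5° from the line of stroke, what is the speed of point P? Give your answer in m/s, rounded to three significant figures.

0.438

ω = 10.11 rad/s.  Crank-pin speed |V_A| = rω = 0.45596 m/s, perpendicular to OA.
Rod angle: sinφ = −(r/L) sinθ ⇒ φ = -19.406°; ω_rod = −rω cosθ/√(L²−r²sin²θ) = +0.98769 rad/s.
V_P = V_A + ω_rod × AP, with AP = 0.034 m along the rod.
Components: V_Px = −rω sinθ − a·ω_rod·sinφ = -0.42822 m/s;  V_Py = rω cosθ + a·ω_rod·cosφ = -0.090177 m/s.
|V_P| = √(V_Px² + V_Py²) = 0.43761 m/s.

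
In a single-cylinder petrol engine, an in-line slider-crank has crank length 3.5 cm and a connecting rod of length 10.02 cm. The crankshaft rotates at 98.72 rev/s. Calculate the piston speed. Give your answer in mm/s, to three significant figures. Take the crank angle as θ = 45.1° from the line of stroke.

19300

ω = 2π·98.7 = 620.3 rad/s
For an in-line slider-crank, x = r cosθ + √(L² − r² sin²θ), so v = −rω sinθ·[1 + r cosθ/√(L² − r² sin²θ)].
With r = 0.035 m, L = 0.1002 m, θ = 45.1°: √(L² − r² sin²θ) = 0.097085 m.
v = −0.035·620.3·0.70834·[1 + 0.035·0.70587/0.097085] = -19.291 m/s.
|v| = 19.291 m/s = 19291 mm/s.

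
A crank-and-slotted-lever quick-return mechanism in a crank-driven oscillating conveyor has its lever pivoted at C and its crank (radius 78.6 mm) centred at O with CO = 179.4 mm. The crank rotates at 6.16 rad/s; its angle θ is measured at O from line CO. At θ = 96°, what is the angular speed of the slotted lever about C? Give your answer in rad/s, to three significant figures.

0.818

ω = 6.16 rad/s
Crank pin A relative to C: A = (d + r cosθ, r sinθ); lever angle φ = atan2(r sinθ, d + r cosθ).
Differentiating tanφ: φ̇ = rω(d cosθ + r)/(d² + r² + 2dr cosθ).
d² + r² + 2dr cosθ = |CA|² = 0.0354144 m²;  d cosθ + r = +0.059848 m.
|ω_lever| = |0.0786·6.16·+0.059848| / 0.0354144 = 0.81822 rad/s.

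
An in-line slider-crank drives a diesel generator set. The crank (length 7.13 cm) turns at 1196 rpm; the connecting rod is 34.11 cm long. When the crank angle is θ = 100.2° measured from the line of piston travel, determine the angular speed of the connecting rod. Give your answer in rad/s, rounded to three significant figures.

4.74

ω = 125.2 rad/s (converted from 1196 rpm).
The rod makes angle φ with the slider axis where L sinφ = r sinθ; differentiating, L cosφ·φ̇ = r ω cosθ.
L cosφ = √(L² − r² sin²θ) = 0.3338 m.
|ω_rod| = r ω |cosθ| / √(L² − r² sin²θ) = 0.0713·125.2·0.17708/0.3338 = 4.7374 rad/s.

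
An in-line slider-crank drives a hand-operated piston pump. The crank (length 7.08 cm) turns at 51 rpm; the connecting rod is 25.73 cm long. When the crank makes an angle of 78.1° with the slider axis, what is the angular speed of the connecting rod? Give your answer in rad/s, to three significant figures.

ω = 5.341 rad/s (converted from 51 rpm).
The rod makes angle φ with the slider axis where L sinφ = r sinθ; differentiating, L cosφ·φ̇ = r ω cosθ.
L cosφ = √(L² − r² sin²θ) = 0.2478 m.
|ω_rod| = r ω |cosθ| / √(L² − r² sin²θ) = 0.0708·5.341·0.20620/0.2478 = 0.31465 rad/s.

0.315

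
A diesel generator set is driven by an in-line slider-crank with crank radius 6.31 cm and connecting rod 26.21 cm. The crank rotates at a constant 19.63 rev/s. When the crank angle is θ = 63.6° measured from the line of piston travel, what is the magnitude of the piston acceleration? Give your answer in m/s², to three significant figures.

ω = 2π·19.6 = 123.3 rad/s
x(θ) = r cosθ + √(L² − r² sin²θ); with ω constant, a = ω²·d²x/dθ².
d²x/dθ² = −r cosθ − r²(cos2θ)/√u − r⁴ sin²2θ/(4u^{3/2}),  u = L² − r² sin²θ = 0.065502 m².
Substituting r = 0.0631 m, L = 0.2621 m, θ = 63.6°: d²x/dθ² = -0.018801 m.
a = ω²·d²x/dθ² = (123.3)²·(-0.018801) = -286 m/s²;  |a| = 286 m/s².

286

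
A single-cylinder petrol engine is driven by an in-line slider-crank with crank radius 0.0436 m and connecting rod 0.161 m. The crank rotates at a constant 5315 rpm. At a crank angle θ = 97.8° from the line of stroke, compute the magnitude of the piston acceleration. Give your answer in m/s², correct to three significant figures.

5480

ω = 2π·5315/60 = 556.6 rad/s
x(θ) = r cosθ + √(L² − r² sin²θ); with ω constant, a = ω²·d²x/dθ².
d²x/dθ² = −r cosθ − r²(cos2θ)/√u − r⁴ sin²2θ/(4u^{3/2}),  u = L² − r² sin²θ = 0.0240551 m².
Substituting r = 0.0436 m, L = 0.161 m, θ = 97.8°: d²x/dθ² = +0.017705 m.
a = ω²·d²x/dθ² = (556.6)²·(+0.017705) = +5484.7 m/s²;  |a| = 5484.7 m/s².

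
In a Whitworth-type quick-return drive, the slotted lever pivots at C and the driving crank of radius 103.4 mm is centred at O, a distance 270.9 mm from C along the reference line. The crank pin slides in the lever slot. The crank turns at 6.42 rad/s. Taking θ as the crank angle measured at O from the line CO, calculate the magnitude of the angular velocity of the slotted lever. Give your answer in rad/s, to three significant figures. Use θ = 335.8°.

ω = 6.42 rad/s
Crank pin A relative to C: A = (d + r cosθ, r sinθ); lever angle φ = atan2(r sinθ, d + r cosθ).
Differentiating tanφ: φ̇ = rω(d cosθ + r)/(d² + r² + 2dr cosθ).
d² + r² + 2dr cosθ = |CA|² = 0.135177 m²;  d cosθ + r = +0.35049 m.
|ω_lever| = |0.1034·6.42·+0.35049| / 0.135177 = 1.7212 rad/s.

1.72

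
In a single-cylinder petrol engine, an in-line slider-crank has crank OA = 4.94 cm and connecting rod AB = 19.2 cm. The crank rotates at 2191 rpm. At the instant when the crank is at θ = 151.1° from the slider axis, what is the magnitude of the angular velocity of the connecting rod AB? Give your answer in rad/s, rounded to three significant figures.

ω = 229.4 rad/s (converted from 2191 rpm).
The rod makes angle φ with the slider axis where L sinφ = r sinθ; differentiating, L cosφ·φ̇ = r ω cosθ.
L cosφ = √(L² − r² sin²θ) = 0.19051 m.
|ω_rod| = r ω |cosθ| / √(L² − r² sin²θ) = 0.0494·229.4·0.87546/0.19051 = 52.086 rad/s.

52.1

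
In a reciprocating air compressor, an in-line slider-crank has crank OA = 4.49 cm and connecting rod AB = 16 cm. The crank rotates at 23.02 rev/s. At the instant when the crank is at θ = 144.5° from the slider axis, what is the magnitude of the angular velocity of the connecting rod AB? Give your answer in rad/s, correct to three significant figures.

ω = 144.6 rad/s (converted from 23.02 rev/s).
The rod makes angle φ with the slider axis where L sinφ = r sinθ; differentiating, L cosφ·φ̇ = r ω cosθ.
L cosφ = √(L² − r² sin²θ) = 0.15786 m.
|ω_rod| = r ω |cosθ| / √(L² − r² sin²θ) = 0.0449·144.6·0.81412/0.15786 = 33.492 rad/s.

33.5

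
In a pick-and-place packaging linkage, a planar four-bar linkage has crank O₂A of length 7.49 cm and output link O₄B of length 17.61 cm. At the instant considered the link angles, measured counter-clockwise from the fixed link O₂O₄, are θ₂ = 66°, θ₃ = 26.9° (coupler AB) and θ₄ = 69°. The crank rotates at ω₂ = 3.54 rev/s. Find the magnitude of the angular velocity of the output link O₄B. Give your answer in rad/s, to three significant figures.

8.90

ω₂ = 22.24 rad/s (from 3.54 rev/s).
Differentiating the loop-closure r₂e^{iθ₂}+r₃e^{iθ₃}=r₁+r₄e^{iθ₄} gives r₂ω₂e^{iθ₂}+r₃ω₃e^{iθ₃}=r₄ω₄e^{iθ₄}.
Eliminating the other unknown: ω₄ = r₂ω₂ sin(θ₂−θ₃) / [r₄ sin(θ₄−θ₃)].
Numerator sine = +0.63068; denominator sine = +0.67043.
Result = 0.0749·22.24·(+0.63068) / (0.1761·(+0.67043)) = +8.8994 rad/s; magnitude 8.8994 rad/s.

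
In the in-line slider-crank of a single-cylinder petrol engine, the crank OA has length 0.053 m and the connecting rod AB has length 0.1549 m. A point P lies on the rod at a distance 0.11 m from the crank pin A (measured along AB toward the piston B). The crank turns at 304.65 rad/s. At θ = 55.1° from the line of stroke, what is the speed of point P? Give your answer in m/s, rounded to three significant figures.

15.4

ω = 304.6 rad/s.  Crank-pin speed |V_A| = rω = 16.146 m/s, perpendicular to OA.
Rod angle: sinφ = −(r/L) sinθ ⇒ φ = -16.297°; ω_rod = −rω cosθ/√(L²−r²sin²θ) = -62.136 rad/s.
V_P = V_A + ω_rod × AP, with AP = 0.11 m along the rod.
Components: V_Px = −rω sinθ − a·ω_rod·sinφ = -15.161 m/s;  V_Py = rω cosθ + a·ω_rod·cosφ = +2.6778 m/s.
|V_P| = √(V_Px² + V_Py²) = 15.395 m/s.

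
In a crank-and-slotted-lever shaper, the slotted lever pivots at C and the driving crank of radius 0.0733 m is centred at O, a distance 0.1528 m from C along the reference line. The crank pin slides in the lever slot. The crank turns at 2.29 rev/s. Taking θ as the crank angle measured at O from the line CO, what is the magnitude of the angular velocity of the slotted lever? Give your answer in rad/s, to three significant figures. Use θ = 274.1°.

2.93

ω = 14.39 rad/s (from 2.29 rev/s).
Crank pin A relative to C: A = (d + r cosθ, r sinθ); lever angle φ = atan2(r sinθ, d + r cosθ).
Differentiating tanφ: φ̇ = rω(d cosθ + r)/(d² + r² + 2dr cosθ).
d² + r² + 2dr cosθ = |CA|² = 0.0303223 m²;  d cosθ + r = +0.084225 m.
|ω_lever| = |0.0733·14.39·+0.084225| / 0.0303223 = 2.9295 rad/s.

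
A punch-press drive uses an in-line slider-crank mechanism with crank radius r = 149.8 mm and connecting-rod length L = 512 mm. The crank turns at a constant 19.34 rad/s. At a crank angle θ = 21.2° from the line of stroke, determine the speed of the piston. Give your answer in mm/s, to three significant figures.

ω = 19.34 rad/s
For an in-line slider-crank, x = r cosθ + √(L² − r² sin²θ), so v = −rω sinθ·[1 + r cosθ/√(L² − r² sin²θ)].
With r = 0.1498 m, L = 0.512 m, θ = 21.2°: √(L² − r² sin²θ) = 0.50913 m.
v = −0.1498·19.34·0.36162·[1 + 0.1498·0.93232/0.50913] = -1.3351 m/s.
|v| = 1.3351 m/s = 1335.1 mm/s.

1340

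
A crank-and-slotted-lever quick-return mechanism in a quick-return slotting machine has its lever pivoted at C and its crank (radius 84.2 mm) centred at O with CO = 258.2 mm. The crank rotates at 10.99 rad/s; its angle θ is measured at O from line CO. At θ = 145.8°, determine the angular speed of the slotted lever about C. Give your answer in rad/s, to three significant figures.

ω = 10.99 rad/s
Crank pin A relative to C: A = (d + r cosθ, r sinθ); lever angle φ = atan2(r sinθ, d + r cosθ).
Differentiating tanφ: φ̇ = rω(d cosθ + r)/(d² + r² + 2dr cosθ).
d² + r² + 2dr cosθ = |CA|² = 0.0377947 m²;  d cosθ + r = -0.12935 m.
|ω_lever| = |0.0842·10.99·-0.12935| / 0.0377947 = 3.167 rad/s.

3.17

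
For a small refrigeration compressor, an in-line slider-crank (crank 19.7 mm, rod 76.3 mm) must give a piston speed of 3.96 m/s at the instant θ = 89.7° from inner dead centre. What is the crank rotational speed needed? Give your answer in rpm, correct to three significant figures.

1920

For an in-line slider-crank, |v_piston| = rω|sinθ|·[1 + r cosθ/√(L² − r² sin²θ)].
With r = 0.0197 m, L = 0.0763 m, θ = 89.7°: the bracketed kinematic factor |dx/dθ| = 0.019727 m.
ω = v/|dx/dθ| = 3.96/0.019727 = 200.74 rad/s.
N = 60ω/(2π) = 1916.9 rpm.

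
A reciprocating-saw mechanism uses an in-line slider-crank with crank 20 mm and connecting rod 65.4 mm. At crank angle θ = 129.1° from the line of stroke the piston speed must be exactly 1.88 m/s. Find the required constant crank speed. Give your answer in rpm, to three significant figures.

1440

For an in-line slider-crank, |v_piston| = rω|sinθ|·[1 + r cosθ/√(L² − r² sin²θ)].
With r = 0.02 m, L = 0.0654 m, θ = 129.1°: the bracketed kinematic factor |dx/dθ| = 0.012439 m.
ω = v/|dx/dθ| = 1.88/0.012439 = 151.13 rad/s.
N = 60ω/(2π) = 1443.2 rpm.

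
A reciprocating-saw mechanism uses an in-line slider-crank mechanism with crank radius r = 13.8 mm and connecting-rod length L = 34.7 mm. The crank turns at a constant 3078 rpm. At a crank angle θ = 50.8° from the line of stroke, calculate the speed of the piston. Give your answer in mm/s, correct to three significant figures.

4360

ω = 2π·3078/60 = 322.3 rad/s
For an in-line slider-crank, x = r cosθ + √(L² − r² sin²θ), so v = −rω sinθ·[1 + r cosθ/√(L² − r² sin²θ)].
With r = 0.0138 m, L = 0.0347 m, θ = 50.8°: √(L² − r² sin²θ) = 0.033011 m.
v = −0.0138·322.3·0.77494·[1 + 0.0138·0.63203/0.033011] = -4.3578 m/s.
|v| = 4.3578 m/s = 4357.8 mm/s.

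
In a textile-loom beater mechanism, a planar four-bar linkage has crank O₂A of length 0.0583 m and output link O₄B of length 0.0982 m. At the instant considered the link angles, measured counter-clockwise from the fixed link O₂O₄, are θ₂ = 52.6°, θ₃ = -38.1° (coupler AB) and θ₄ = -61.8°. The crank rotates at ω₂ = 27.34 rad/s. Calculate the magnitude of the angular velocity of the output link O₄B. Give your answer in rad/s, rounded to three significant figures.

40.4

ω₂ = 27.34 rad/s
Differentiating the loop-closure r₂e^{iθ₂}+r₃e^{iθ₃}=r₁+r₄e^{iθ₄} gives r₂ω₂e^{iθ₂}+r₃ω₃e^{iθ₃}=r₄ω₄e^{iθ₄}.
Eliminating the other unknown: ω₄ = r₂ω₂ sin(θ₂−θ₃) / [r₄ sin(θ₄−θ₃)].
Numerator sine = +0.99993; denominator sine = -0.40195.
Result = 0.0583·27.34·(+0.99993) / (0.0982·(-0.40195)) = -40.379 rad/s; magnitude 40.379 rad/s.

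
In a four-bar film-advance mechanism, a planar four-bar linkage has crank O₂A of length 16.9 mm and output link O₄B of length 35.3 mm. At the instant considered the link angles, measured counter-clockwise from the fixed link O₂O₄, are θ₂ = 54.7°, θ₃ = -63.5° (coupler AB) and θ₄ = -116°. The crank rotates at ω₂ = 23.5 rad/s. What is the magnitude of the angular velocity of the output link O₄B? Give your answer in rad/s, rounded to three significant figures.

12.5

ω₂ = 23.5 rad/s
Differentiating the loop-closure r₂e^{iθ₂}+r₃e^{iθ₃}=r₁+r₄e^{iθ₄} gives r₂ω₂e^{iθ₂}+r₃ω₃e^{iθ₃}=r₄ω₄e^{iθ₄}.
Eliminating the other unknown: ω₄ = r₂ω₂ sin(θ₂−θ₃) / [r₄ sin(θ₄−θ₃)].
Numerator sine = +0.88130; denominator sine = -0.79335.
Result = 0.0169·23.5·(+0.88130) / (0.0353·(-0.79335)) = -12.498 rad/s; magnitude 12.498 rad/s.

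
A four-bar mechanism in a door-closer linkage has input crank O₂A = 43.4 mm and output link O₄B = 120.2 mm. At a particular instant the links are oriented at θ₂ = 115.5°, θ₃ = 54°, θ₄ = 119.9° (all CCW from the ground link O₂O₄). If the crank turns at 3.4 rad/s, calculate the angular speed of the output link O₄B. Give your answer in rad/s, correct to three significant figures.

1.18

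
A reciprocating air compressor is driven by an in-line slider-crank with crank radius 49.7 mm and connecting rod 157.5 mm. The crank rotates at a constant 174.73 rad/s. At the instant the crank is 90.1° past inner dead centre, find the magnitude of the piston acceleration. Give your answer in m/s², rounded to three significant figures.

507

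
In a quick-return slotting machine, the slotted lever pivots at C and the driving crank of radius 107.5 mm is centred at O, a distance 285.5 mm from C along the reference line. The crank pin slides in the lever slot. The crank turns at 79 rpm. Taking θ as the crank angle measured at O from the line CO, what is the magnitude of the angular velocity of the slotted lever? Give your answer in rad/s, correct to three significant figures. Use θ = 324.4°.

ω = 8.273 rad/s (from 79 rpm).
Crank pin A relative to C: A = (d + r cosθ, r sinθ); lever angle φ = atan2(r sinθ, d + r cosθ).
Differentiating tanφ: φ̇ = rω(d cosθ + r)/(d² + r² + 2dr cosθ).
d² + r² + 2dr cosθ = |CA|² = 0.142977 m²;  d cosθ + r = +0.33964 m.
|ω_lever| = |0.1075·8.273·+0.33964| / 0.142977 = 2.1126 rad/s.

2.11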